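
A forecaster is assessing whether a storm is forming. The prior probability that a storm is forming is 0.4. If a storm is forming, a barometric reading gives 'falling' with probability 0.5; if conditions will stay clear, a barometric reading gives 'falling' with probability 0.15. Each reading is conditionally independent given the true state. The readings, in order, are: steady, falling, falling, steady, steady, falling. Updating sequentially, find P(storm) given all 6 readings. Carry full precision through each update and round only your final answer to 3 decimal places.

0.834

After 'steady': P(storm) = 0.5·0.4000 / (0.5·0.4000 + 0.85·0.6000) ≈ 0.2817
After 'falling': P(storm) = 0.5·0.2817 / (0.5·0.2817 + 0.15·0.7183) ≈ 0.5666
After 'falling': P(storm) = 0.5·0.5666 / (0.5·0.5666 + 0.15·0.4334) ≈ 0.8133
After 'steady': P(storm) = 0.5·0.8133 / (0.5·0.8133 + 0.85·0.1867) ≈ 0.7193
After 'steady': P(storm) = 0.5·0.7193 / (0.5·0.7193 + 0.85·0.2807) ≈ 0.6012
After 'falling': P(storm) = 0.5·0.6012 / (0.5·0.6012 + 0.15·0.3988) ≈ 0.8340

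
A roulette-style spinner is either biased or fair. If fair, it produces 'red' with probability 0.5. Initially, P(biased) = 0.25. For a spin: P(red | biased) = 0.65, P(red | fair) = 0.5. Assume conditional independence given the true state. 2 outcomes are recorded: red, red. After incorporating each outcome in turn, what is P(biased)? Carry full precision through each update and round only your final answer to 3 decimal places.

Each posterior becomes the prior for the next update.
After 'red': P(biased) = 0.65·0.2500 / (0.65·0.2500 + 0.5·0.7500) ≈ 0.3023
After 'red': P(biased) = 0.65·0.3023 / (0.65·0.3023 + 0.5·0.6977) ≈ 0.3603

0.360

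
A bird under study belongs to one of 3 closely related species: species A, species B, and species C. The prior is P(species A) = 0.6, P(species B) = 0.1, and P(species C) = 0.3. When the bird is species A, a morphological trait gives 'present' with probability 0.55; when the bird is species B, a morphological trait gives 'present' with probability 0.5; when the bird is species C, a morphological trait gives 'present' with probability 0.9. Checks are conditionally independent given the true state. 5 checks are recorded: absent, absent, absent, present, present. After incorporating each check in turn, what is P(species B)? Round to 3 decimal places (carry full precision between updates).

0.157

Apply Bayes' rule sequentially, carrying P(species B) forward.
After 'absent': normaliser = 0.45·0.6000 + 0.5·0.1000 + 0.1·0.3000; P(species A) ≈ 0.7714, P(species B) ≈ 0.1429, P(species C) ≈ 0.0857
After 'absent': normaliser = 0.45·0.7714 + 0.5·0.1429 + 0.1·0.0857; P(species A) ≈ 0.8127, P(species B) ≈ 0.1672, P(species C) ≈ 0.0201
After 'absent': normaliser = 0.45·0.8127 + 0.5·0.1672 + 0.1·0.0201; P(species A) ≈ 0.8103, P(species B) ≈ 0.1853, P(species C) ≈ 0.0044
After 'present': normaliser = 0.55·0.8103 + 0.5·0.1853 + 0.9·0.0044; P(species A) ≈ 0.8218, P(species B) ≈ 0.1708, P(species C) ≈ 0.0074
After 'present': normaliser = 0.55·0.8218 + 0.5·0.1708 + 0.9·0.0074; P(species A) ≈ 0.8308, P(species B) ≈ 0.1570, P(species C) ≈ 0.0122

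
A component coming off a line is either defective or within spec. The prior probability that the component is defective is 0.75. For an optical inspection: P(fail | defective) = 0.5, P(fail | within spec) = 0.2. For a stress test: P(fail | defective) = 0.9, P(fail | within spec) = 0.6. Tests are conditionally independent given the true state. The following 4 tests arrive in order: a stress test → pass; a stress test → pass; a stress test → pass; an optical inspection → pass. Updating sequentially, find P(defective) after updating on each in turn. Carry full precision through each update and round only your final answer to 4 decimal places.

After a stress test='pass': P(defective) = 0.1·0.7500 / (0.1·0.7500 + 0.4·0.2500) ≈ 0.4286
After a stress test='pass': P(defective) = 0.1·0.4286 / (0.1·0.4286 + 0.4·0.5714) ≈ 0.1579
After a stress test='pass': P(defective) = 0.1·0.1579 / (0.1·0.1579 + 0.4·0.8421) ≈ 0.0448
After an optical inspection='pass': P(defective) = 0.5·0.0448 / (0.5·0.0448 + 0.8·0.9552) ≈ 0.0285

0.0285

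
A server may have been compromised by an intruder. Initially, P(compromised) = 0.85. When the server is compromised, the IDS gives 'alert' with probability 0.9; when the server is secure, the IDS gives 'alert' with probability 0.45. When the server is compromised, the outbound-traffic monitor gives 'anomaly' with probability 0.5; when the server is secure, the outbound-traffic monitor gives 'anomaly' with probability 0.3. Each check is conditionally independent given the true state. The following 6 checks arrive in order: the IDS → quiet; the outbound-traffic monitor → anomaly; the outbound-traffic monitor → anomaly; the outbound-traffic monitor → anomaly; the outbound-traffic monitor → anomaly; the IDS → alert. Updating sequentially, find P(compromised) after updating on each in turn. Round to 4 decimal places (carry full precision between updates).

0.9408

Each posterior becomes the prior for the next update.
After the IDS='quiet': P(compromised) = 0.1·0.8500 / (0.1·0.8500 + 0.55·0.1500) ≈ 0.5075
After the outbound-traffic monitor='anomaly': P(compromised) = 0.5·0.5075 / (0.5·0.5075 + 0.3·0.4925) ≈ 0.6320
After the outbound-traffic monitor='anomaly': P(compromised) = 0.5·0.6320 / (0.5·0.6320 + 0.3·0.3680) ≈ 0.7411
After the outbound-traffic monitor='anomaly': P(compromised) = 0.5·0.7411 / (0.5·0.7411 + 0.3·0.2589) ≈ 0.8267
After the outbound-traffic monitor='anomaly': P(compromised) = 0.5·0.8267 / (0.5·0.8267 + 0.3·0.1733) ≈ 0.8883
After the IDS='alert': P(compromised) = 0.9·0.8883 / (0.9·0.8883 + 0.45·0.1117) ≈ 0.9408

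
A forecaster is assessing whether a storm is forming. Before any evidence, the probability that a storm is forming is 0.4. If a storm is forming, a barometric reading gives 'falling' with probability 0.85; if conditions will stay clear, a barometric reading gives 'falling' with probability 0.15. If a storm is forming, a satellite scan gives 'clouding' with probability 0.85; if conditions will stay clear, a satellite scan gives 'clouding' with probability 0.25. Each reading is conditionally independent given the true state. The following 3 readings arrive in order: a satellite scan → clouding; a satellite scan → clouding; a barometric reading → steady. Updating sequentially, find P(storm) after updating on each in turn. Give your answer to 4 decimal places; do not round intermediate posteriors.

Apply Bayes' rule sequentially, carrying P(storm) forward.
After a satellite scan='clouding': P(storm) = 0.85·0.4000 / (0.85·0.4000 + 0.25·0.6000) ≈ 0.6939
After a satellite scan='clouding': P(storm) = 0.85·0.6939 / (0.85·0.6939 + 0.25·0.3061) ≈ 0.8851
After a barometric reading='steady': P(storm) = 0.15·0.8851 / (0.15·0.8851 + 0.85·0.1149) ≈ 0.5763

0.5763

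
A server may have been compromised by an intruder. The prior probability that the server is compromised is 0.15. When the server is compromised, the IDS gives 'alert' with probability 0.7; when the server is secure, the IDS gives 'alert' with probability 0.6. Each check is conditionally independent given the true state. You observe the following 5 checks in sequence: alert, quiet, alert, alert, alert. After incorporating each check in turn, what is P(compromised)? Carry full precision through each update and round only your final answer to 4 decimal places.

0.1969

Each posterior becomes the prior for the next update.
After 'alert': P(compromised) = 0.7·0.1500 / (0.7·0.1500 + 0.6·0.8500) ≈ 0.1707
After 'quiet': P(compromised) = 0.3·0.1707 / (0.3·0.1707 + 0.4·0.8293) ≈ 0.1338
After 'alert': P(compromised) = 0.7·0.1338 / (0.7·0.1338 + 0.6·0.8662) ≈ 0.1526
After 'alert': P(compromised) = 0.7·0.1526 / (0.7·0.1526 + 0.6·0.8474) ≈ 0.1737
After 'alert': P(compromised) = 0.7·0.1737 / (0.7·0.1737 + 0.6·0.8263) ≈ 0.1969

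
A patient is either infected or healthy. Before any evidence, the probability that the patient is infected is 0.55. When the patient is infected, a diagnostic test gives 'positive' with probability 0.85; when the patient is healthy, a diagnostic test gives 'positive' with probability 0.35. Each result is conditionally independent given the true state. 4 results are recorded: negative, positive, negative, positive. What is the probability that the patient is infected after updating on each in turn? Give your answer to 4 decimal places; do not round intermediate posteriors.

0.2774

After 'negative': P(infected) = 0.15·0.5500 / (0.15·0.5500 + 0.65·0.4500) ≈ 0.2200
After 'positive': P(infected) = 0.85·0.2200 / (0.85·0.2200 + 0.35·0.7800) ≈ 0.4065
After 'negative': P(infected) = 0.15·0.4065 / (0.15·0.4065 + 0.65·0.5935) ≈ 0.1365
After 'positive': P(infected) = 0.85·0.1365 / (0.85·0.1365 + 0.35·0.8635) ≈ 0.2774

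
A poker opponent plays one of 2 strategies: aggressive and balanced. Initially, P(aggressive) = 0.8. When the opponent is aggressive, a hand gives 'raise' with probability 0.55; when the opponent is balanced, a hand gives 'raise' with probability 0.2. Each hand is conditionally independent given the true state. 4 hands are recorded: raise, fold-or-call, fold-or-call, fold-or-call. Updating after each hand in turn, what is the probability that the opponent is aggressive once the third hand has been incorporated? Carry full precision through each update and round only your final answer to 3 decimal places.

0.777

After 'raise': P(aggressive) = 0.55·0.8000 / (0.55·0.8000 + 0.2·0.2000) ≈ 0.9167
After 'fold-or-call': P(aggressive) = 0.45·0.9167 / (0.45·0.9167 + 0.8·0.0833) ≈ 0.8609
After 'fold-or-call': P(aggressive) = 0.45·0.8609 / (0.45·0.8609 + 0.8·0.1391) ≈ 0.7768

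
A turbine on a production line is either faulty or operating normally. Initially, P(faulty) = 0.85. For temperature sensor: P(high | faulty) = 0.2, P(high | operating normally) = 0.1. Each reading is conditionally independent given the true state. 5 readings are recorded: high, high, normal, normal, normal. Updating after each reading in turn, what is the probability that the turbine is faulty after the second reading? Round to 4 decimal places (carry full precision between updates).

0.9577

Apply Bayes' rule sequentially, carrying P(faulty) forward.
After 'high': P(faulty) = 0.2·0.8500 / (0.2·0.8500 + 0.1·0.1500) ≈ 0.9189
After 'high': P(faulty) = 0.2·0.9189 / (0.2·0.9189 + 0.1·0.0811) ≈ 0.9577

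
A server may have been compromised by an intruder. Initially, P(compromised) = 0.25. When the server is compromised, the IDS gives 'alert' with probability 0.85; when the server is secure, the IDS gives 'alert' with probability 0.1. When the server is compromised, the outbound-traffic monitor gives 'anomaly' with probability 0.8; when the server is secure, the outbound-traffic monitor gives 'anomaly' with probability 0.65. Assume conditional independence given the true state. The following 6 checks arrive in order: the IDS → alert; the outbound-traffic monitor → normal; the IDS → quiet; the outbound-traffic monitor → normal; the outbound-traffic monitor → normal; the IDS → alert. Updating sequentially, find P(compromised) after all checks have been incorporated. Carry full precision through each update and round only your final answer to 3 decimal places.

0.428

After the IDS='alert': P(compromised) = 0.85·0.2500 / (0.85·0.2500 + 0.1·0.7500) ≈ 0.7391
After the outbound-traffic monitor='normal': P(compromised) = 0.2·0.7391 / (0.2·0.7391 + 0.35·0.2609) ≈ 0.6182
After the IDS='quiet': P(compromised) = 0.15·0.6182 / (0.15·0.6182 + 0.9·0.3818) ≈ 0.2125
After the outbound-traffic monitor='normal': P(compromised) = 0.2·0.2125 / (0.2·0.2125 + 0.35·0.7875) ≈ 0.1336
After the outbound-traffic monitor='normal': P(compromised) = 0.2·0.1336 / (0.2·0.1336 + 0.35·0.8664) ≈ 0.0810
After the IDS='alert': P(compromised) = 0.85·0.0810 / (0.85·0.0810 + 0.1·0.9190) ≈ 0.4282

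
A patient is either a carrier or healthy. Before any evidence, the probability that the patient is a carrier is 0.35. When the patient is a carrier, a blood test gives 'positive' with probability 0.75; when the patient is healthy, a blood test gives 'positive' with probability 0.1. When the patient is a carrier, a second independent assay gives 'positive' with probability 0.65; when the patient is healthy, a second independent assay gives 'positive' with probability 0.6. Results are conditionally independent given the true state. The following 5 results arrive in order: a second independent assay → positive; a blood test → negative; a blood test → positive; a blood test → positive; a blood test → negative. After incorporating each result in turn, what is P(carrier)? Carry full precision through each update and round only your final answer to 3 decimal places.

0.717

Each posterior becomes the prior for the next update.
After a second independent assay='positive': P(carrier) = 0.65·0.3500 / (0.65·0.3500 + 0.6·0.6500) ≈ 0.3684
After a blood test='negative': P(carrier) = 0.25·0.3684 / (0.25·0.3684 + 0.9·0.6316) ≈ 0.1394
After a blood test='positive': P(carrier) = 0.75·0.1394 / (0.75·0.1394 + 0.1·0.8606) ≈ 0.5486
After a blood test='positive': P(carrier) = 0.75·0.5486 / (0.75·0.5486 + 0.1·0.4514) ≈ 0.9011
After a blood test='negative': P(carrier) = 0.25·0.9011 / (0.25·0.9011 + 0.9·0.0989) ≈ 0.7169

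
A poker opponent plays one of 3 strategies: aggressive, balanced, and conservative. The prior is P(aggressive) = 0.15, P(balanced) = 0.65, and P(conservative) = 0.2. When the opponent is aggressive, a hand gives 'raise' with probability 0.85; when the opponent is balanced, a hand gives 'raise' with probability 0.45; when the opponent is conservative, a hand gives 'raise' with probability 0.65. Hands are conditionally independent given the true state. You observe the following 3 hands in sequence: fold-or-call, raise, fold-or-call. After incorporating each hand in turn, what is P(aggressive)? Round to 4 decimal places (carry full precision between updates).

After 'fold-or-call': normaliser = 0.15·0.1500 + 0.55·0.6500 + 0.35·0.2000; P(aggressive) ≈ 0.0500, P(balanced) ≈ 0.7944, P(conservative) ≈ 0.1556
After 'raise': normaliser = 0.85·0.0500 + 0.45·0.7944 + 0.65·0.1556; P(aggressive) ≈ 0.0848, P(balanced) ≈ 0.7134, P(conservative) ≈ 0.2018
After 'fold-or-call': normaliser = 0.15·0.0848 + 0.55·0.7134 + 0.35·0.2018; P(aggressive) ≈ 0.0267, P(balanced) ≈ 0.8248, P(conservative) ≈ 0.1485

0.0267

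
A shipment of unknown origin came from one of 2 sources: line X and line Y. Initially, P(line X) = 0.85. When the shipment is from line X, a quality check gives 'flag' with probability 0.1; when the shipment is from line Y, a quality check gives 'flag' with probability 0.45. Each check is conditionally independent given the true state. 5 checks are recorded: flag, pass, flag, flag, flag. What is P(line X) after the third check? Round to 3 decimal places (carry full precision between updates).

After 'flag': P(line X) = 0.1·0.8500 / (0.1·0.8500 + 0.45·0.1500) ≈ 0.5574
After 'pass': P(line X) = 0.9·0.5574 / (0.9·0.5574 + 0.55·0.4426) ≈ 0.6733
After 'flag': P(line X) = 0.1·0.6733 / (0.1·0.6733 + 0.45·0.3267) ≈ 0.3141

0.314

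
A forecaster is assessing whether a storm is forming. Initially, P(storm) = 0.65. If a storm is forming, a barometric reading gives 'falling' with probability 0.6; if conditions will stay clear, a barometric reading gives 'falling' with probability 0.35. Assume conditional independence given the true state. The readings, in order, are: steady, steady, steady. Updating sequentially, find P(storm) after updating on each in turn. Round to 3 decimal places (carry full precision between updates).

0.302

After 'steady': P(storm) = 0.4·0.6500 / (0.4·0.6500 + 0.65·0.3500) ≈ 0.5333
After 'steady': P(storm) = 0.4·0.5333 / (0.4·0.5333 + 0.65·0.4667) ≈ 0.4129
After 'steady': P(storm) = 0.4·0.4129 / (0.4·0.4129 + 0.65·0.5871) ≈ 0.3021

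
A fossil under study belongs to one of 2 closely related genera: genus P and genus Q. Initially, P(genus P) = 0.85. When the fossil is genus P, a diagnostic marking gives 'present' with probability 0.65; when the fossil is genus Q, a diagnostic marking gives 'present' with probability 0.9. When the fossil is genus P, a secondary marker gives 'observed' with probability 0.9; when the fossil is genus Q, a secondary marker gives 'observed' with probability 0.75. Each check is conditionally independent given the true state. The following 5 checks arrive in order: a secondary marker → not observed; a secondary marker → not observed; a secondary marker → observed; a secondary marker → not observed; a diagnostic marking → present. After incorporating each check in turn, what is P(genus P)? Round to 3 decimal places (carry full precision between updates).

0.239

After a secondary marker='not observed': P(genus P) = 0.1·0.8500 / (0.1·0.8500 + 0.25·0.1500) ≈ 0.6939
After a secondary marker='not observed': P(genus P) = 0.1·0.6939 / (0.1·0.6939 + 0.25·0.3061) ≈ 0.4755
After a secondary marker='observed': P(genus P) = 0.9·0.4755 / (0.9·0.4755 + 0.75·0.5245) ≈ 0.5211
After a secondary marker='not observed': P(genus P) = 0.1·0.5211 / (0.1·0.5211 + 0.25·0.4789) ≈ 0.3032
After a diagnostic marking='present': P(genus P) = 0.65·0.3032 / (0.65·0.3032 + 0.9·0.6968) ≈ 0.2391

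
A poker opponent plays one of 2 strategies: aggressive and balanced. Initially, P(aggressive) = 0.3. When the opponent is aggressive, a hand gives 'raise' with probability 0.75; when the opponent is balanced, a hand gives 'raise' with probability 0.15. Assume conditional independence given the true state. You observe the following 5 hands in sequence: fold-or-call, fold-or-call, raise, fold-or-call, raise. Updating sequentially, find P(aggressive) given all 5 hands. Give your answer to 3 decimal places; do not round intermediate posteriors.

Apply Bayes' rule sequentially, carrying P(aggressive) forward.
After 'fold-or-call': P(aggressive) = 0.25·0.3000 / (0.25·0.3000 + 0.85·0.7000) ≈ 0.1119
After 'fold-or-call': P(aggressive) = 0.25·0.1119 / (0.25·0.1119 + 0.85·0.8881) ≈ 0.0357
After 'raise': P(aggressive) = 0.75·0.0357 / (0.75·0.0357 + 0.15·0.9643) ≈ 0.1564
After 'fold-or-call': P(aggressive) = 0.25·0.1564 / (0.25·0.1564 + 0.85·0.8436) ≈ 0.0517
After 'raise': P(aggressive) = 0.75·0.0517 / (0.75·0.0517 + 0.15·0.9483) ≈ 0.2142

0.214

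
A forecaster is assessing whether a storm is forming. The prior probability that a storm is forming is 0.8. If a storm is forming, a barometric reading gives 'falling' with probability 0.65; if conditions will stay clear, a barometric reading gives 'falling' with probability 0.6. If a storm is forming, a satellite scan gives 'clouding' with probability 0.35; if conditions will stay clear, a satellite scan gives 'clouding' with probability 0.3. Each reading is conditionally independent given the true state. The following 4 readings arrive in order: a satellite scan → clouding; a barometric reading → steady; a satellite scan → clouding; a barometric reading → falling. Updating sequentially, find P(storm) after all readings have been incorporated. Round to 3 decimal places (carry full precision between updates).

0.838

Apply Bayes' rule sequentially, carrying P(storm) forward.
After a satellite scan='clouding': P(storm) = 0.35·0.8000 / (0.35·0.8000 + 0.3·0.2000) ≈ 0.8235
After a barometric reading='steady': P(storm) = 0.35·0.8235 / (0.35·0.8235 + 0.4·0.1765) ≈ 0.8033
After a satellite scan='clouding': P(storm) = 0.35·0.8033 / (0.35·0.8033 + 0.3·0.1967) ≈ 0.8265
After a barometric reading='falling': P(storm) = 0.65·0.8265 / (0.65·0.8265 + 0.6·0.1735) ≈ 0.8377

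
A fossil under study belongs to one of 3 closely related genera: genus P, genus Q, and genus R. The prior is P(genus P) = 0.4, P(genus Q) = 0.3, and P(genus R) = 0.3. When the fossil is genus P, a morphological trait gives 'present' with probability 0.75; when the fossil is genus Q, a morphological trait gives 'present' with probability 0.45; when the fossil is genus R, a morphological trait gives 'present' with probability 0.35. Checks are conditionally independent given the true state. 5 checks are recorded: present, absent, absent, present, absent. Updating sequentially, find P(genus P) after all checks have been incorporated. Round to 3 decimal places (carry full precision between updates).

0.148

After 'present': normaliser = 0.75·0.4000 + 0.45·0.3000 + 0.35·0.3000; P(genus P) ≈ 0.5556, P(genus Q) ≈ 0.2500, P(genus R) ≈ 0.1944
After 'absent': normaliser = 0.25·0.5556 + 0.55·0.2500 + 0.65·0.1944; P(genus P) ≈ 0.3448, P(genus Q) ≈ 0.3414, P(genus R) ≈ 0.3138
After 'absent': normaliser = 0.25·0.3448 + 0.55·0.3414 + 0.65·0.3138; P(genus P) ≈ 0.1804, P(genus Q) ≈ 0.3929, P(genus R) ≈ 0.4268
After 'present': normaliser = 0.75·0.1804 + 0.45·0.3929 + 0.35·0.4268; P(genus P) ≈ 0.2932, P(genus Q) ≈ 0.3831, P(genus R) ≈ 0.3237
After 'absent': normaliser = 0.25·0.2932 + 0.55·0.3831 + 0.65·0.3237; P(genus P) ≈ 0.1482, P(genus Q) ≈ 0.4262, P(genus R) ≈ 0.4256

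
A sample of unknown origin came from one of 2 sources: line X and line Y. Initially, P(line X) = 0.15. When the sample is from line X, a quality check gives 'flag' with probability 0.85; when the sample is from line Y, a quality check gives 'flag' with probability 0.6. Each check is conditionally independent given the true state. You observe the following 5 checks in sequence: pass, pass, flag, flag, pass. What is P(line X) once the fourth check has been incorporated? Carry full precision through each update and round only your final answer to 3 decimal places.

After 'pass': P(line X) = 0.15·0.1500 / (0.15·0.1500 + 0.4·0.8500) ≈ 0.0621
After 'pass': P(line X) = 0.15·0.0621 / (0.15·0.0621 + 0.4·0.9379) ≈ 0.0242
After 'flag': P(line X) = 0.85·0.0242 / (0.85·0.0242 + 0.6·0.9758) ≈ 0.0340
After 'flag': P(line X) = 0.85·0.0340 / (0.85·0.0340 + 0.6·0.9660) ≈ 0.0474

0.047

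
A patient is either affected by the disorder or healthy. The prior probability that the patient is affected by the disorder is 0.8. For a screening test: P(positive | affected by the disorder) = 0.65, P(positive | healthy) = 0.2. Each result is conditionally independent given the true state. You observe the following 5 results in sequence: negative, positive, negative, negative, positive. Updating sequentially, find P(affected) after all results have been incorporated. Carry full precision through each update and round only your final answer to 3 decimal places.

After 'negative': P(affected) = 0.35·0.8000 / (0.35·0.8000 + 0.8·0.2000) ≈ 0.6364
After 'positive': P(affected) = 0.65·0.6364 / (0.65·0.6364 + 0.2·0.3636) ≈ 0.8505
After 'negative': P(affected) = 0.35·0.8505 / (0.35·0.8505 + 0.8·0.1495) ≈ 0.7133
After 'negative': P(affected) = 0.35·0.7133 / (0.35·0.7133 + 0.8·0.2867) ≈ 0.5212
After 'positive': P(affected) = 0.65·0.5212 / (0.65·0.5212 + 0.2·0.4788) ≈ 0.7796

0.780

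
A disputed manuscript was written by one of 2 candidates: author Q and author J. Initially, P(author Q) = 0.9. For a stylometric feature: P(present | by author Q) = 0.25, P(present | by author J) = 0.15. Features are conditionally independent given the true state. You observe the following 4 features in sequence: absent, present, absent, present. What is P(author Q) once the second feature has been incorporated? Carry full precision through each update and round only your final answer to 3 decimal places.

After 'absent': P(author Q) = 0.75·0.9000 / (0.75·0.9000 + 0.85·0.1000) ≈ 0.8882
After 'present': P(author Q) = 0.25·0.8882 / (0.25·0.8882 + 0.15·0.1118) ≈ 0.9298

0.930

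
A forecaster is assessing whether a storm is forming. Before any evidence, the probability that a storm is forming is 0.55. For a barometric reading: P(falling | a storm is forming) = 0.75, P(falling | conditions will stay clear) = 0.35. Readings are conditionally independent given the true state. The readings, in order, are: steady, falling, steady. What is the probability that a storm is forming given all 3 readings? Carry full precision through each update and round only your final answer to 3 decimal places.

0.279

After 'steady': P(storm) = 0.25·0.5500 / (0.25·0.5500 + 0.65·0.4500) ≈ 0.3198
After 'falling': P(storm) = 0.75·0.3198 / (0.75·0.3198 + 0.35·0.6802) ≈ 0.5018
After 'steady': P(storm) = 0.25·0.5018 / (0.25·0.5018 + 0.65·0.4982) ≈ 0.2792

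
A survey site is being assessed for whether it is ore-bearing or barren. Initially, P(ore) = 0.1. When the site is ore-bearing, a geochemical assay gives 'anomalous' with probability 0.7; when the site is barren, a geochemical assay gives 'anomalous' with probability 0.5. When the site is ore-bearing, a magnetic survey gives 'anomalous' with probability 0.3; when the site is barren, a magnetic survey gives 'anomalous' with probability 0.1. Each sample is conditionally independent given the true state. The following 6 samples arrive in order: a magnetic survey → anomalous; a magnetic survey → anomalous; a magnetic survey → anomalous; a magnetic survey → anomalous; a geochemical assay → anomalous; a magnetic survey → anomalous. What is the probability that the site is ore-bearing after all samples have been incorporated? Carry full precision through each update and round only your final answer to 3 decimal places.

Apply Bayes' rule sequentially, carrying P(ore) forward.
After a magnetic survey='anomalous': P(ore) = 0.3·0.1000 / (0.3·0.1000 + 0.1·0.9000) ≈ 0.2500
After a magnetic survey='anomalous': P(ore) = 0.3·0.2500 / (0.3·0.2500 + 0.1·0.7500) ≈ 0.5000
After a magnetic survey='anomalous': P(ore) = 0.3·0.5000 / (0.3·0.5000 + 0.1·0.5000) ≈ 0.7500
After a magnetic survey='anomalous': P(ore) = 0.3·0.7500 / (0.3·0.7500 + 0.1·0.2500) ≈ 0.9000
After a geochemical assay='anomalous': P(ore) = 0.7·0.9000 / (0.7·0.9000 + 0.5·0.1000) ≈ 0.9265
After a magnetic survey='anomalous': P(ore) = 0.3·0.9265 / (0.3·0.9265 + 0.1·0.0735) ≈ 0.9742

0.974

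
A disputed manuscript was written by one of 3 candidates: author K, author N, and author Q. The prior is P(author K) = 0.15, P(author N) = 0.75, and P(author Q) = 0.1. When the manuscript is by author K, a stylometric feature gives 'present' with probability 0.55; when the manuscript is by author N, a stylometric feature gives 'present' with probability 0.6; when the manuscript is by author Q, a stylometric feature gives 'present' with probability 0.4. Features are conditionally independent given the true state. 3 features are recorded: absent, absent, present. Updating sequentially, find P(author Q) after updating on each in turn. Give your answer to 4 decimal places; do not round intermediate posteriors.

After 'absent': normaliser = 0.45·0.1500 + 0.4·0.7500 + 0.6·0.1000; P(author K) ≈ 0.1579, P(author N) ≈ 0.7018, P(author Q) ≈ 0.1404
After 'absent': normaliser = 0.45·0.1579 + 0.4·0.7018 + 0.6·0.1404; P(author K) ≈ 0.1630, P(author N) ≈ 0.6439, P(author Q) ≈ 0.1932
After 'present': normaliser = 0.55·0.1630 + 0.6·0.6439 + 0.4·0.1932; P(author K) ≈ 0.1620, P(author N) ≈ 0.6983, P(author Q) ≈ 0.1397

0.1397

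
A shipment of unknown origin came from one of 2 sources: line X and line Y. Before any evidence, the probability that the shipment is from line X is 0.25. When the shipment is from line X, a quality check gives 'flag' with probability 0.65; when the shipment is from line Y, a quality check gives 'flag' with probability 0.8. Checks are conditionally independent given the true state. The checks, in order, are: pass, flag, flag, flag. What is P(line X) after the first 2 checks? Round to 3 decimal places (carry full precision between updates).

After 'pass': P(line X) = 0.35·0.2500 / (0.35·0.2500 + 0.2·0.7500) ≈ 0.3684
After 'flag': P(line X) = 0.65·0.3684 / (0.65·0.3684 + 0.8·0.6316) ≈ 0.3216

0.322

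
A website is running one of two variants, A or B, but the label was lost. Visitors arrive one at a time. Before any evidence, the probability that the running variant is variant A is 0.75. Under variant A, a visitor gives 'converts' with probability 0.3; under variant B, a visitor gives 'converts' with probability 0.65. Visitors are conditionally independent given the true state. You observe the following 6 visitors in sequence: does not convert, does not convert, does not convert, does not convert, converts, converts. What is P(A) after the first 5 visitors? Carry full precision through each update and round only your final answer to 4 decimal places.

After 'does not convert': P(A) = 0.7·0.7500 / (0.7·0.7500 + 0.35·0.2500) ≈ 0.8571
After 'does not convert': P(A) = 0.7·0.8571 / (0.7·0.8571 + 0.35·0.1429) ≈ 0.9231
After 'does not convert': P(A) = 0.7·0.9231 / (0.7·0.9231 + 0.35·0.0769) ≈ 0.9600
After 'does not convert': P(A) = 0.7·0.9600 / (0.7·0.9600 + 0.35·0.0400) ≈ 0.9796
After 'converts': P(A) = 0.3·0.9796 / (0.3·0.9796 + 0.65·0.0204) ≈ 0.9568

0.9568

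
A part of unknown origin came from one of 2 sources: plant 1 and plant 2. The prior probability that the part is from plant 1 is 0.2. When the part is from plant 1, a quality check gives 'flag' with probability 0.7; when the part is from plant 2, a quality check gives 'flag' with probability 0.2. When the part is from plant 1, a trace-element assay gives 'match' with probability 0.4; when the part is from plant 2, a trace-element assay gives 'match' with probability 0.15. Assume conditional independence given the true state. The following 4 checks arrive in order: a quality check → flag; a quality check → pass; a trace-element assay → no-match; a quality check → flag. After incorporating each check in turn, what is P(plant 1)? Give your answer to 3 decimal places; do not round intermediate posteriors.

0.448

After a quality check='flag': P(plant 1) = 0.7·0.2000 / (0.7·0.2000 + 0.2·0.8000) ≈ 0.4667
After a quality check='pass': P(plant 1) = 0.3·0.4667 / (0.3·0.4667 + 0.8·0.5333) ≈ 0.2471
After a trace-element assay='no-match': P(plant 1) = 0.6·0.2471 / (0.6·0.2471 + 0.85·0.7529) ≈ 0.1881
After a quality check='flag': P(plant 1) = 0.7·0.1881 / (0.7·0.1881 + 0.2·0.8119) ≈ 0.4477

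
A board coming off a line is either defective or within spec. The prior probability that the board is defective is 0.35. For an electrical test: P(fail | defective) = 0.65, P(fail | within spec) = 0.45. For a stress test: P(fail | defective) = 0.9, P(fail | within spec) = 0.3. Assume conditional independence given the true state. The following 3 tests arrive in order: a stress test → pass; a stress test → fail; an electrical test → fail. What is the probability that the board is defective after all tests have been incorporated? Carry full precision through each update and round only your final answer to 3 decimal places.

After a stress test='pass': P(defective) = 0.1·0.3500 / (0.1·0.3500 + 0.7·0.6500) ≈ 0.0714
After a stress test='fail': P(defective) = 0.9·0.0714 / (0.9·0.0714 + 0.3·0.9286) ≈ 0.1875
After an electrical test='fail': P(defective) = 0.65·0.1875 / (0.65·0.1875 + 0.45·0.8125) ≈ 0.2500

0.250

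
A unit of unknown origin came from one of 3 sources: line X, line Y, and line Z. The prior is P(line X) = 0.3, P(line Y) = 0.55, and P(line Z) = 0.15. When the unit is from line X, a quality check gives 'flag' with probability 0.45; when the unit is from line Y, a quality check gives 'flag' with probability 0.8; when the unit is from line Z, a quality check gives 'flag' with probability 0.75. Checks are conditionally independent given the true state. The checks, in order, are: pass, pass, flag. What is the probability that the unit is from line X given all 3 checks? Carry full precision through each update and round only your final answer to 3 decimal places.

0.624

Each posterior becomes the prior for the next update.
After 'pass': normaliser = 0.55·0.3000 + 0.2·0.5500 + 0.25·0.1500; P(line X) ≈ 0.5280, P(line Y) ≈ 0.3520, P(line Z) ≈ 0.1200
After 'pass': normaliser = 0.55·0.5280 + 0.2·0.3520 + 0.25·0.1200; P(line X) ≈ 0.7431, P(line Y) ≈ 0.1801, P(line Z) ≈ 0.0768
After 'flag': normaliser = 0.45·0.7431 + 0.8·0.1801 + 0.75·0.0768; P(line X) ≈ 0.6238, P(line Y) ≈ 0.2688, P(line Z) ≈ 0.1074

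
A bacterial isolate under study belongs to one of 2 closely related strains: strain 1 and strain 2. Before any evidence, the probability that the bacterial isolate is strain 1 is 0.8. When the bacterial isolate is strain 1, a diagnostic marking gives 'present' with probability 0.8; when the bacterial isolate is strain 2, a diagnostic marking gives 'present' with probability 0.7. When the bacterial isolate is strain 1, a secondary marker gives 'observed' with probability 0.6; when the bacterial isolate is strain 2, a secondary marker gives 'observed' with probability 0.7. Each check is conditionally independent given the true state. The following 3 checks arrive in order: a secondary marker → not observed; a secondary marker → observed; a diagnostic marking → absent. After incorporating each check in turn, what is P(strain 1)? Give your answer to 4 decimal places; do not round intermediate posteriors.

0.7529

After a secondary marker='not observed': P(strain 1) = 0.4·0.8000 / (0.4·0.8000 + 0.3·0.2000) ≈ 0.8421
After a secondary marker='observed': P(strain 1) = 0.6·0.8421 / (0.6·0.8421 + 0.7·0.1579) ≈ 0.8205
After a diagnostic marking='absent': P(strain 1) = 0.2·0.8205 / (0.2·0.8205 + 0.3·0.1795) ≈ 0.7529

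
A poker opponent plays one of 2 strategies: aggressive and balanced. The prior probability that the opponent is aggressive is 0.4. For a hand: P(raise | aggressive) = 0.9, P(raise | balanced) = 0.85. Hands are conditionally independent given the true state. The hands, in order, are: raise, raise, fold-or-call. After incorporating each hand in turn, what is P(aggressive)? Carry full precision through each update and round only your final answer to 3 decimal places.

After 'raise': P(aggressive) = 0.9·0.4000 / (0.9·0.4000 + 0.85·0.6000) ≈ 0.4138
After 'raise': P(aggressive) = 0.9·0.4138 / (0.9·0.4138 + 0.85·0.5862) ≈ 0.4277
After 'fold-or-call': P(aggressive) = 0.1·0.4277 / (0.1·0.4277 + 0.15·0.5723) ≈ 0.3326

0.333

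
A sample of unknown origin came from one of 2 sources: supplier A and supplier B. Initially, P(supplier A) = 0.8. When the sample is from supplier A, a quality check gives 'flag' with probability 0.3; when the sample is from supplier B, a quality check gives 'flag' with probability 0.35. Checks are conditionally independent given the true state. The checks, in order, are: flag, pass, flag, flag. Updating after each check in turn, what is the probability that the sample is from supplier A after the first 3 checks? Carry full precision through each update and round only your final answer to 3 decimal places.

After 'flag': P(supplier A) = 0.3·0.8000 / (0.3·0.8000 + 0.35·0.2000) ≈ 0.7742
After 'pass': P(supplier A) = 0.7·0.7742 / (0.7·0.7742 + 0.65·0.2258) ≈ 0.7869
After 'flag': P(supplier A) = 0.3·0.7869 / (0.3·0.7869 + 0.35·0.2131) ≈ 0.7599

0.760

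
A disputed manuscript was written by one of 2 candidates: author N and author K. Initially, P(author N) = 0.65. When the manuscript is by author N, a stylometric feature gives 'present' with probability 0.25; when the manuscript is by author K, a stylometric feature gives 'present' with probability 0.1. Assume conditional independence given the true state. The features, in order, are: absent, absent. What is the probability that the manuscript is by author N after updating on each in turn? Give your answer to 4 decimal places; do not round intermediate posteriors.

0.5633

Each posterior becomes the prior for the next update.
After 'absent': P(author N) = 0.75·0.6500 / (0.75·0.6500 + 0.9·0.3500) ≈ 0.6075
After 'absent': P(author N) = 0.75·0.6075 / (0.75·0.6075 + 0.9·0.3925) ≈ 0.5633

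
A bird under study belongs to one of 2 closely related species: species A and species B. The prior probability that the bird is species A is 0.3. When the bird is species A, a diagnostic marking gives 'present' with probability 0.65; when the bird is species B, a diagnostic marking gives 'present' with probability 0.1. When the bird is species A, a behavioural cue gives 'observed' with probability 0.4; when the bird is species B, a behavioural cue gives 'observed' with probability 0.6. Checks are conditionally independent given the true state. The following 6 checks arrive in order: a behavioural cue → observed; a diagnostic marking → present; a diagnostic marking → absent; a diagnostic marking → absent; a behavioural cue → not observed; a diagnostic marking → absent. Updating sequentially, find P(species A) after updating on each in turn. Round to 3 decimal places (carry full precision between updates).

0.141

After a behavioural cue='observed': P(species A) = 0.4·0.3000 / (0.4·0.3000 + 0.6·0.7000) ≈ 0.2222
After a diagnostic marking='present': P(species A) = 0.65·0.2222 / (0.65·0.2222 + 0.1·0.7778) ≈ 0.6500
After a diagnostic marking='absent': P(species A) = 0.35·0.6500 / (0.35·0.6500 + 0.9·0.3500) ≈ 0.4194
After a diagnostic marking='absent': P(species A) = 0.35·0.4194 / (0.35·0.4194 + 0.9·0.5806) ≈ 0.2193
After a behavioural cue='not observed': P(species A) = 0.6·0.2193 / (0.6·0.2193 + 0.4·0.7807) ≈ 0.2964
After a diagnostic marking='absent': P(species A) = 0.35·0.2964 / (0.35·0.2964 + 0.9·0.7036) ≈ 0.1408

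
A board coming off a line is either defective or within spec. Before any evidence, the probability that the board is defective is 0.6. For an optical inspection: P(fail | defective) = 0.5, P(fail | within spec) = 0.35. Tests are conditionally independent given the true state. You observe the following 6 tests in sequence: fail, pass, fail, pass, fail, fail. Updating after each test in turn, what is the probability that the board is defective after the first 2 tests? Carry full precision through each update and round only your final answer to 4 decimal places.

After 'fail': P(defective) = 0.5·0.6000 / (0.5·0.6000 + 0.35·0.4000) ≈ 0.6818
After 'pass': P(defective) = 0.5·0.6818 / (0.5·0.6818 + 0.65·0.3182) ≈ 0.6224

0.6224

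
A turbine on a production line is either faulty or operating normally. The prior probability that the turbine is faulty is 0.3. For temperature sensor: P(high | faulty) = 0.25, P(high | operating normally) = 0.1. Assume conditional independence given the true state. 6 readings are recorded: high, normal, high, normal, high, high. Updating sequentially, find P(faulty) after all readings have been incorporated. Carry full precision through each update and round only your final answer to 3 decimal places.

0.921

After 'high': P(faulty) = 0.25·0.3000 / (0.25·0.3000 + 0.1·0.7000) ≈ 0.5172
After 'normal': P(faulty) = 0.75·0.5172 / (0.75·0.5172 + 0.9·0.4828) ≈ 0.4717
After 'high': P(faulty) = 0.25·0.4717 / (0.25·0.4717 + 0.1·0.5283) ≈ 0.6906
After 'normal': P(faulty) = 0.75·0.6906 / (0.75·0.6906 + 0.9·0.3094) ≈ 0.6504
After 'high': P(faulty) = 0.25·0.6504 / (0.25·0.6504 + 0.1·0.3496) ≈ 0.8230
After 'high': P(faulty) = 0.25·0.8230 / (0.25·0.8230 + 0.1·0.1770) ≈ 0.9208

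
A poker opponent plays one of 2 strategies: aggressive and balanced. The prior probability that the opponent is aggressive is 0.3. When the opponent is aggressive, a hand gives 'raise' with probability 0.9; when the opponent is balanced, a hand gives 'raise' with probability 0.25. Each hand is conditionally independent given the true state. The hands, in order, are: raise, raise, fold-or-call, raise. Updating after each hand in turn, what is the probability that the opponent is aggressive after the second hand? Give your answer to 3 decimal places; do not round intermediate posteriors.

0.847

Apply Bayes' rule sequentially, carrying P(aggressive) forward.
After 'raise': P(aggressive) = 0.9·0.3000 / (0.9·0.3000 + 0.25·0.7000) ≈ 0.6067
After 'raise': P(aggressive) = 0.9·0.6067 / (0.9·0.6067 + 0.25·0.3933) ≈ 0.8474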